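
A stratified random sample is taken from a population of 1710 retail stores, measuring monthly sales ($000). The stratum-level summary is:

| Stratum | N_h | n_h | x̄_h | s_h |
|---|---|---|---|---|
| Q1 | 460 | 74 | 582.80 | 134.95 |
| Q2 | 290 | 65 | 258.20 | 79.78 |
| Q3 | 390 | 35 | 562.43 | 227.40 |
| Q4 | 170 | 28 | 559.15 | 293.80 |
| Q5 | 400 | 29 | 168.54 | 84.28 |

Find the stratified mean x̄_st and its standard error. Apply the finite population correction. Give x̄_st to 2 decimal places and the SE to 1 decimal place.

x̄_st ≈ 423.85, SE ≈ 11.2

x̄_st = Σ W_h x̄_h = (460·582.80 + 290·258.20 + 390·562.43 + 170·559.15 + 400·168.54)/1710 = 423.85099
V̂(x̄_st) = Σ W_h² (1 − n_h/N_h) s_h²/n_h, with W_h = N_h/N and N = 1710:
  stratum Q1: (460/1710)²·(1 − 74/460)·134.95²/74 = 14.944
  stratum Q2: (290/1710)²·(1 − 65/290)·79.78²/65 = 2.18506
  stratum Q3: (390/1710)²·(1 − 35/390)·227.40²/35 = 69.9542
  stratum Q4: (170/1710)²·(1 − 28/170)·293.80²/28 = 25.4502
  stratum Q5: (400/1710)²·(1 − 29/400)·84.28²/29 = 12.4306
V̂(x̄_st) = 124.964
SE(x̄_st) = √124.964 = 11.1787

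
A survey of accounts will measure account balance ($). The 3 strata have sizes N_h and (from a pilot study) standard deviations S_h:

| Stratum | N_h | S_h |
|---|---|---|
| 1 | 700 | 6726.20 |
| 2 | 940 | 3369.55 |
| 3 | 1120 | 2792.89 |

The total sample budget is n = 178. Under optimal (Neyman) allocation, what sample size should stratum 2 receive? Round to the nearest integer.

Neyman allocation: n_h = n · N_h S_h / Σ N_i S_i, with n = 178.
  stratum 1: N_h·S_h = 700·6726.20 = 4708340.00
  stratum 2: N_h·S_h = 940·3369.55 = 3167377.00
  stratum 3: N_h·S_h = 1120·2792.89 = 3128036.80
Σ N_h S_h = 11003753.80
n for stratum 2 = 178·3167377.00/11003753.80 = 51.236 → 51

51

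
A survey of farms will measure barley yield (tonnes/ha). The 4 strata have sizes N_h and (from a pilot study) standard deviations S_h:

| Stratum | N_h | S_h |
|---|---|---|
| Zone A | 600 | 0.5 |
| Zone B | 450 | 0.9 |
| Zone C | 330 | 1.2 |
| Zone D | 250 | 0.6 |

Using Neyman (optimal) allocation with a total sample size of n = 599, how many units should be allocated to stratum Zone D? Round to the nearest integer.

72

Neyman allocation: n_h = n · N_h S_h / Σ N_i S_i, with n = 599.
  stratum Zone A: N_h·S_h = 600·0.5 = 300.00
  stratum Zone B: N_h·S_h = 450·0.9 = 405.00
  stratum Zone C: N_h·S_h = 330·1.2 = 396.00
  stratum Zone D: N_h·S_h = 250·0.6 = 150.00
Σ N_h S_h = 1251.00
n for stratum Zone D = 599·150.00/1251.00 = 71.823 → 72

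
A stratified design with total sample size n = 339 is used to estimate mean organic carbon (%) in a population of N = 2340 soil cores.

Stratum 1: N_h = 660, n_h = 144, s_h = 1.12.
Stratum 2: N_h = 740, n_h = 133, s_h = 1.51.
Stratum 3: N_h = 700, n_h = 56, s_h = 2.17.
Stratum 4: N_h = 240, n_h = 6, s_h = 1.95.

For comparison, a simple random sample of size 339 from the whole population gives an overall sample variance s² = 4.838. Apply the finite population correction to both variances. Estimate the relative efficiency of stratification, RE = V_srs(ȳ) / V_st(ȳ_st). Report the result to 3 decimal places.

RE ≈ 0.794

V̂(ȳ_st) = Σ W_h² (1 − n_h/N_h) s_h²/n_h, with W_h = N_h/N and N = 2340:
  stratum 1: (660/2340)²·(1 − 144/660)·1.12²/144 = 0.000541796
  stratum 2: (740/2340)²·(1 − 133/740)·1.51²/133 = 0.00140634
  stratum 3: (700/2340)²·(1 − 56/700)·2.17²/56 = 0.00692283
  stratum 4: (240/2340)²·(1 − 6/240)·1.95²/6 = 0.0065
V_st = 0.015371
V_srs = (1 − 339/2340)·4.838/339 = 0.0122039
Relative efficiency = V_srs / V_st = 0.0122039/0.015371 = 0.7940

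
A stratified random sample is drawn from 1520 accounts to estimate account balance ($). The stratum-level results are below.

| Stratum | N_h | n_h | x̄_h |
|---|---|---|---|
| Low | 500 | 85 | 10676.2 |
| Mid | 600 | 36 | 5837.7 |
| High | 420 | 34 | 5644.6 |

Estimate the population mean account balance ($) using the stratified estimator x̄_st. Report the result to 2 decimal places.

N = Σ N_h = 1520. Stratum weights W_h = N_h/N.
x̄_st = (500·10676.2 + 600·5837.7 + 420·5644.6) / 1520 = 7375.9553

x̄_st ≈ 7375.96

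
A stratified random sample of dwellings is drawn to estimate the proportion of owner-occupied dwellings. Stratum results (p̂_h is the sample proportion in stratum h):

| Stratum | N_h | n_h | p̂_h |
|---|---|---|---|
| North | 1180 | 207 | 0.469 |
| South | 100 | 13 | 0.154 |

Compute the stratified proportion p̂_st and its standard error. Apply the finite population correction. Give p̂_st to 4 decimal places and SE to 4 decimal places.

p̂_st ≈ 0.4444, SE ≈ 0.0301

N = 1280; stratum weights W_h = N_h/N.
p̂_st = Σ W_h p̂_h = (1180·0.469 + 100·0.154)/1280 = 0.44439
V̂(p̂_st) = Σ W_h² (1 − n_h/N_h) p̂_h(1−p̂_h)/(n_h−1):
  stratum North: (1180/1280)²·(1 − 207/1180)·0.469·0.531/206 = 0.000847179
  stratum South: (100/1280)²·(1 − 13/100)·0.154·0.846/12 = 5.76513e-05
V̂(p̂_st) = 0.00090483; SE = √V̂ = 0.0300804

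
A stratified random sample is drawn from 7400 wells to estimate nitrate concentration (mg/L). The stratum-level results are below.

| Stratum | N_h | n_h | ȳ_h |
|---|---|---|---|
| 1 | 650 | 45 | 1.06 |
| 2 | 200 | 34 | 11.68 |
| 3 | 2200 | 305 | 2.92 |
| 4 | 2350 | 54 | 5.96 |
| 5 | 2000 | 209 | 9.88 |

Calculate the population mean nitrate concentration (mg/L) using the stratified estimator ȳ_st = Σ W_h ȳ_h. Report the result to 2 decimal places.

N = Σ N_h = 7400. Stratum weights W_h = N_h/N.
ȳ_st = (650·1.06 + 200·11.68 + 2200·2.92 + 2350·5.96 + 2000·9.88) / 7400 = 5.8399

ȳ_st ≈ 5.84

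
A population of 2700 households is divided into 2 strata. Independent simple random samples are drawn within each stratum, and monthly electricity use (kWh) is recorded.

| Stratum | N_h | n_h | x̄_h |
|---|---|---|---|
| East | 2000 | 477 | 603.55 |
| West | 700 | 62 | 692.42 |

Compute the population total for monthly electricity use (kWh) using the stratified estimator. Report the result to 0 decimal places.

τ̂_st = Σ N_h x̄_h = 2000·603.55 + 700·692.42 = 1691794

τ̂_st ≈ 1691794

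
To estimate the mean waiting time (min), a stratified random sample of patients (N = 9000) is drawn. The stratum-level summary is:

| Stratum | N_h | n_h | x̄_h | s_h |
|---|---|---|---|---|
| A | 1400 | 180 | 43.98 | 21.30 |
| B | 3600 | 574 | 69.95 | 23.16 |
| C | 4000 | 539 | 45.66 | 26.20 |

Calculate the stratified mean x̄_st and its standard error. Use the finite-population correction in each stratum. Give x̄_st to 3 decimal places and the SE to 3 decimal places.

x̄_st ≈ 55.115, SE ≈ 0.630

x̄_st = Σ W_h x̄_h = (1400·43.98 + 3600·69.95 + 4000·45.66)/9000 = 55.11467
V̂(x̄_st) = Σ W_h² (1 − n_h/N_h) s_h²/n_h, with W_h = N_h/N and N = 9000:
  stratum A: (1400/9000)²·(1 − 180/1400)·21.30²/180 = 0.0531483
  stratum B: (3600/9000)²·(1 − 574/3600)·23.16²/574 = 0.125676
  stratum C: (4000/9000)²·(1 − 539/4000)·26.20²/539 = 0.217666
V̂(x̄_st) = 0.39649
SE(x̄_st) = √0.39649 = 0.629675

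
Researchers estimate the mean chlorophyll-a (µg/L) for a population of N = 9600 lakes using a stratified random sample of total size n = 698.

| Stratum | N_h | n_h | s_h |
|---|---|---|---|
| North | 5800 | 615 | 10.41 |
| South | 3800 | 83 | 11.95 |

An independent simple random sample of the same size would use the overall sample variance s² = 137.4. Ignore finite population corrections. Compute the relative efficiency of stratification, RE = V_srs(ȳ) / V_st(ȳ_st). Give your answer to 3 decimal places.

RE ≈ 0.590

V̂(ȳ_st) = Σ W_h² s_h²/n_h, with W_h = N_h/N and N = 9600:
  stratum North: (5800/9600)²·10.41²/615 = 0.0643191
  stratum South: (3800/9600)²·11.95²/83 = 0.269577
V_st = 0.333896
V_srs = s²/n = 137.4/698 = 0.196848
Relative efficiency = V_srs / V_st = 0.196848/0.333896 = 0.5895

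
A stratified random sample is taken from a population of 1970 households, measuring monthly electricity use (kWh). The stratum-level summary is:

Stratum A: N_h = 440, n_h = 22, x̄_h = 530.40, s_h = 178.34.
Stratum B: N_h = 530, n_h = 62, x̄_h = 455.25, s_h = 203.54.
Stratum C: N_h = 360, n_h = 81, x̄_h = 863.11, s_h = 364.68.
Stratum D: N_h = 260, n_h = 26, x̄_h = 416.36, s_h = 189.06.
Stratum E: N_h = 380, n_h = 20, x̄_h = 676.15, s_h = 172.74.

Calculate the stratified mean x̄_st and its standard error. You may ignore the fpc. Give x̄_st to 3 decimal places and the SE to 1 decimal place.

x̄_st ≈ 584.045, SE ≈ 16.0

x̄_st = Σ W_h x̄_h = (440·530.40 + 530·455.25 + 360·863.11 + 260·416.36 + 380·676.15)/1970 = 584.04503
V̂(x̄_st) = Σ W_h² s_h²/n_h, with W_h = N_h/N and N = 1970:
  stratum A: (440/1970)²·178.34²/22 = 72.1187
  stratum B: (530/1970)²·203.54²/62 = 48.3645
  stratum C: (360/1970)²·364.68²/81 = 54.8291
  stratum D: (260/1970)²·189.06²/26 = 23.9464
  stratum E: (380/1970)²·172.74²/20 = 55.5125
V̂(x̄_st) = 254.771
SE(x̄_st) = √254.771 = 15.9616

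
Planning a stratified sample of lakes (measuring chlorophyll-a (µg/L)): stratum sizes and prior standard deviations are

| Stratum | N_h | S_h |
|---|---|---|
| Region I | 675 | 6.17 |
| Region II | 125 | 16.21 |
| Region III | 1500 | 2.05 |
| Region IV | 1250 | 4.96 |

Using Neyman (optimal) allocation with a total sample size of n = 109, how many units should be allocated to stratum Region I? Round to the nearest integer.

Neyman allocation: n_h = n · N_h S_h / Σ N_i S_i, with n = 109.
  stratum Region I: N_h·S_h = 675·6.17 = 4164.75
  stratum Region II: N_h·S_h = 125·16.21 = 2026.25
  stratum Region III: N_h·S_h = 1500·2.05 = 3075.00
  stratum Region IV: N_h·S_h = 1250·4.96 = 6200.00
Σ N_h S_h = 15466.00
n for stratum Region I = 109·4164.75/15466.00 = 29.352 → 29

29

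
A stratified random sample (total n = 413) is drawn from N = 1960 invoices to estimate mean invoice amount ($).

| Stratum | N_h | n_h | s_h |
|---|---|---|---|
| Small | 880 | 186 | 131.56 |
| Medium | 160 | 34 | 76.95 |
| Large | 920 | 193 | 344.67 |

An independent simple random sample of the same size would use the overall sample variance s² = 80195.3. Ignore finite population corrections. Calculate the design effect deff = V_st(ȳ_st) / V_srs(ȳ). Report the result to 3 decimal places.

V̂(ȳ_st) = Σ W_h² s_h²/n_h, with W_h = N_h/N and N = 1960:
  stratum Small: (880/1960)²·131.56²/186 = 18.7581
  stratum Medium: (160/1960)²·76.95²/34 = 1.16056
  stratum Large: (920/1960)²·344.67²/193 = 135.617
V_st = 155.535
V_srs = s²/n = 80195.3/413 = 194.177
deff = V_st / V_srs = 155.535/194.177 = 0.8010

deff ≈ 0.801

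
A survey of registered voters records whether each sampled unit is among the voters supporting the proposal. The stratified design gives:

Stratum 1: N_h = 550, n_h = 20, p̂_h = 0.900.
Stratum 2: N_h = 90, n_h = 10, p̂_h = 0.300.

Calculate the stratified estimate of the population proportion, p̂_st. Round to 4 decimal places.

p̂_st ≈ 0.8156

N = 640; stratum weights W_h = N_h/N.
p̂_st = Σ W_h p̂_h = (550·0.900 + 90·0.300)/640 = 0.81563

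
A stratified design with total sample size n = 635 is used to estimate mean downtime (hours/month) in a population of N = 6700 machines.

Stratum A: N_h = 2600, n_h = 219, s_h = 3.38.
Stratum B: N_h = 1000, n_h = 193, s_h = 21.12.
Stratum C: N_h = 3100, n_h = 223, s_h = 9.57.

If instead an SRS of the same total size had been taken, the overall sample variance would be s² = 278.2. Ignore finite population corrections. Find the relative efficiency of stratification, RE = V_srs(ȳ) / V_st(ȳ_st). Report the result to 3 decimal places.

RE ≈ 2.975

V̂(ȳ_st) = Σ W_h² s_h²/n_h, with W_h = N_h/N and N = 6700:
  stratum A: (2600/6700)²·3.38²/219 = 0.00785573
  stratum B: (1000/6700)²·21.12²/193 = 0.051485
  stratum C: (3100/6700)²·9.57²/223 = 0.087921
V_st = 0.147262
V_srs = s²/n = 278.2/635 = 0.43811
Relative efficiency = V_srs / V_st = 0.43811/0.147262 = 2.9750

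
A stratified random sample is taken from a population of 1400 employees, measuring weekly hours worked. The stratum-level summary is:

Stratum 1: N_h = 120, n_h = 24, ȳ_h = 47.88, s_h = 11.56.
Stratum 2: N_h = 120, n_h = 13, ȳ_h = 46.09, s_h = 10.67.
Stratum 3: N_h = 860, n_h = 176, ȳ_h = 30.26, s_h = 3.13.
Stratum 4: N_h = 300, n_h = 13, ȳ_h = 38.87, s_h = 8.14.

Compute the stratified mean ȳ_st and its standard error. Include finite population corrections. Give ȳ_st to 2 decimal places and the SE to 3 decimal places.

ȳ_st = Σ W_h ȳ_h = (120·47.88 + 120·46.09 + 860·30.26 + 300·38.87)/1400 = 34.97214
V̂(ȳ_st) = Σ W_h² (1 − n_h/N_h) s_h²/n_h, with W_h = N_h/N and N = 1400:
  stratum 1: (120/1400)²·(1 − 24/120)·11.56²/24 = 0.0327266
  stratum 2: (120/1400)²·(1 − 13/120)·10.67²/13 = 0.0573713
  stratum 3: (860/1400)²·(1 − 176/860)·3.13²/176 = 0.0167061
  stratum 4: (300/1400)²·(1 − 13/300)·8.14²/13 = 0.223899
V̂(ȳ_st) = 0.330703
SE(ȳ_st) = √0.330703 = 0.575068

ȳ_st ≈ 34.97, SE ≈ 0.575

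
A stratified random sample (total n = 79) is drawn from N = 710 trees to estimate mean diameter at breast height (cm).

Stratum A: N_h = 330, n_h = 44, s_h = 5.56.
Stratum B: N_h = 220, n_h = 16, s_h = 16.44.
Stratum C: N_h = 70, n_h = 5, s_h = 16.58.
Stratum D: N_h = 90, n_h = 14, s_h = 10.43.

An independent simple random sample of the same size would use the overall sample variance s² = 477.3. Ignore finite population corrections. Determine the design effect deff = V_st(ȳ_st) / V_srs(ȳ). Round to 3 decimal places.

V̂(ȳ_st) = Σ W_h² s_h²/n_h, with W_h = N_h/N and N = 710:
  stratum A: (330/710)²·5.56²/44 = 0.151778
  stratum B: (220/710)²·16.44²/16 = 1.62186
  stratum C: (70/710)²·16.58²/5 = 0.534415
  stratum D: (90/710)²·10.43²/14 = 0.124856
V_st = 2.4329
V_srs = s²/n = 477.3/79 = 6.04177
deff = V_st / V_srs = 2.4329/6.04177 = 0.4027

deff ≈ 0.403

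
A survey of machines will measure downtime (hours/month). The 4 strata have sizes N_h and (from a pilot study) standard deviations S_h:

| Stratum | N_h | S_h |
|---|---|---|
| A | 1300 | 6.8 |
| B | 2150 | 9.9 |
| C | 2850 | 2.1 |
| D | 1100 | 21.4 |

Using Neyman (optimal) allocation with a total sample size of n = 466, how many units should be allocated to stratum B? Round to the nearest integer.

Neyman allocation: n_h = n · N_h S_h / Σ N_i S_i, with n = 466.
  stratum A: N_h·S_h = 1300·6.8 = 8840.00
  stratum B: N_h·S_h = 2150·9.9 = 21285.00
  stratum C: N_h·S_h = 2850·2.1 = 5985.00
  stratum D: N_h·S_h = 1100·21.4 = 23540.00
Σ N_h S_h = 59650.00
n for stratum B = 466·21285.00/59650.00 = 166.283 → 166

166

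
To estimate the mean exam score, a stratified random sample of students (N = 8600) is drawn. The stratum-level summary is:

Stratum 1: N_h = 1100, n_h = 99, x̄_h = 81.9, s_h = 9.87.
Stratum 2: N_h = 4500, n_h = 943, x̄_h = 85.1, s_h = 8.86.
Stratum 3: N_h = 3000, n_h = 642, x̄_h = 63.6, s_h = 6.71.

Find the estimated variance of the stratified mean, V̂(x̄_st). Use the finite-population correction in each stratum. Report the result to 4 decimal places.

V̂(x̄_st) = Σ W_h² (1 − n_h/N_h) s_h²/n_h, with W_h = N_h/N and N = 8600:
  stratum 1: (1100/8600)²·(1 − 99/1100)·9.87²/99 = 0.0146497
  stratum 2: (4500/8600)²·(1 − 943/4500)·8.86²/943 = 0.0180159
  stratum 3: (3000/8600)²·(1 − 642/3000)·6.71²/642 = 0.00670777
V̂(x̄_st) = 0.0393733

V̂(x̄_st) ≈ 0.0394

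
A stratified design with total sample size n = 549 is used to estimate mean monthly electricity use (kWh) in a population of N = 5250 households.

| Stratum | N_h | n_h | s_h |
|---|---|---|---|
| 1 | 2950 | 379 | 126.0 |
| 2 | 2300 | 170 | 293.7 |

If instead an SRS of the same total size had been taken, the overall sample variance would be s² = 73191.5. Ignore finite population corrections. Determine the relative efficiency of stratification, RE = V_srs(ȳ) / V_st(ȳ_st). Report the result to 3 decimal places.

V̂(ȳ_st) = Σ W_h² s_h²/n_h, with W_h = N_h/N and N = 5250:
  stratum 1: (2950/5250)²·126.0²/379 = 13.226
  stratum 2: (2300/5250)²·293.7²/170 = 97.3859
V_st = 110.612
V_srs = s²/n = 73191.5/549 = 133.318
Relative efficiency = V_srs / V_st = 133.318/110.612 = 1.2053

RE ≈ 1.205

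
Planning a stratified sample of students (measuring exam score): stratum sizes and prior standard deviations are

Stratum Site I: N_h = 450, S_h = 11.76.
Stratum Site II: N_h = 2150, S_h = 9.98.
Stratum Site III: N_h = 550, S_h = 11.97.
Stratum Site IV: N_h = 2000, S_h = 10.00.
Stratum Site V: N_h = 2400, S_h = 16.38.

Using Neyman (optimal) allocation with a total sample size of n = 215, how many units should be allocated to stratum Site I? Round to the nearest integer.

12

Neyman allocation: n_h = n · N_h S_h / Σ N_i S_i, with n = 215.
  stratum Site I: N_h·S_h = 450·11.76 = 5292.00
  stratum Site II: N_h·S_h = 2150·9.98 = 21457.00
  stratum Site III: N_h·S_h = 550·11.97 = 6583.50
  stratum Site IV: N_h·S_h = 2000·10.00 = 20000.00
  stratum Site V: N_h·S_h = 2400·16.38 = 39312.00
Σ N_h S_h = 92644.50
n for stratum Site I = 215·5292.00/92644.50 = 12.281 → 12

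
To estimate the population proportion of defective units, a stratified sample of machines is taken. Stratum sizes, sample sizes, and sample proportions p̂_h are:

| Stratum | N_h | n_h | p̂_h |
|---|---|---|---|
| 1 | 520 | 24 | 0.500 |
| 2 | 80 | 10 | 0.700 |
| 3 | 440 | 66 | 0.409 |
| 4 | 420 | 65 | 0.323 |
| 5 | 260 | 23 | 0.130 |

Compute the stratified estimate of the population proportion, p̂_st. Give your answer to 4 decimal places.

p̂_st ≈ 0.3869

N = 1720; stratum weights W_h = N_h/N.
p̂_st = Σ W_h p̂_h = (520·0.500 + 80·0.700 + 440·0.409 + 420·0.323 + 260·0.130)/1720 = 0.38687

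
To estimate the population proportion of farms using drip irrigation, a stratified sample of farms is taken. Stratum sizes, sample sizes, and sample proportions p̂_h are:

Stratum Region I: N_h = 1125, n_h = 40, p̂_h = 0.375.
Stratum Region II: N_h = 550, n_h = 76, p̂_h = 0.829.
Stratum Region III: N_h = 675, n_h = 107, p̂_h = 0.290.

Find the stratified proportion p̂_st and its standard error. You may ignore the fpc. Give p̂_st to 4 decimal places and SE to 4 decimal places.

p̂_st ≈ 0.4568, SE ≈ 0.0405

N = 2350; stratum weights W_h = N_h/N.
p̂_st = Σ W_h p̂_h = (1125·0.375 + 550·0.829 + 675·0.290)/2350 = 0.45684
V̂(p̂_st) = Σ W_h² p̂_h(1−p̂_h)/(n_h−1):
  stratum Region I: (1125/2350)²·0.375·0.625/39 = 0.00137726
  stratum Region II: (550/2350)²·0.829·0.171/75 = 0.000103533
  stratum Region III: (675/2350)²·0.290·0.710/106 = 0.000160259
V̂(p̂_st) = 0.00164105; SE = √V̂ = 0.0405099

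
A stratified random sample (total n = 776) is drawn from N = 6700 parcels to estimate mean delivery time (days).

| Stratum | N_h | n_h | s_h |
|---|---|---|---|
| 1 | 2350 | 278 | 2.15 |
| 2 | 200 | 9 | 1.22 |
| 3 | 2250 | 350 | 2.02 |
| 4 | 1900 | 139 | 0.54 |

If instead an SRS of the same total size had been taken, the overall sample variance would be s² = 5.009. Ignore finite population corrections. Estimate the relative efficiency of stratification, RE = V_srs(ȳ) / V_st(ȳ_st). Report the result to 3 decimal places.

V̂(ȳ_st) = Σ W_h² s_h²/n_h, with W_h = N_h/N and N = 6700:
  stratum 1: (2350/6700)²·2.15²/278 = 0.00204559
  stratum 2: (200/6700)²·1.22²/9 = 0.000147363
  stratum 3: (2250/6700)²·2.02²/350 = 0.00131477
  stratum 4: (1900/6700)²·0.54²/139 = 0.000168706
V_st = 0.00367643
V_srs = s²/n = 5.009/776 = 0.0064549
Relative efficiency = V_srs / V_st = 0.0064549/0.00367643 = 1.7558

RE ≈ 1.756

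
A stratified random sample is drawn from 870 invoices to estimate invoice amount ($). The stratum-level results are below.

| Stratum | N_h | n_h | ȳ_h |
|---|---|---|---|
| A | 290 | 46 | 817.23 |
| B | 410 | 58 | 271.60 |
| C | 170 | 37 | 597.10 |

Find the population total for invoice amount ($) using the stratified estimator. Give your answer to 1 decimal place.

τ̂_st ≈ 449859.7

τ̂_st = Σ N_h ȳ_h = 290·817.23 + 410·271.60 + 170·597.10 = 449859.7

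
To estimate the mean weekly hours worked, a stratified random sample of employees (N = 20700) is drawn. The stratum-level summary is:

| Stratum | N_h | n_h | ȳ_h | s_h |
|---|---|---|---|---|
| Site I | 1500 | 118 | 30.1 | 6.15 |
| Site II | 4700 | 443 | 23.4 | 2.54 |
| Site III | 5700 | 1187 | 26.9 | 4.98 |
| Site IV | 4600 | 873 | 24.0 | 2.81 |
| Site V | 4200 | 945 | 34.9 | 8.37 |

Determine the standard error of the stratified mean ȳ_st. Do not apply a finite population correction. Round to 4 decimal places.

V̂(ȳ_st) = Σ W_h² s_h²/n_h, with W_h = N_h/N and N = 20700:
  stratum Site I: (1500/20700)²·6.15²/118 = 0.0016831
  stratum Site II: (4700/20700)²·2.54²/443 = 0.00075079
  stratum Site III: (5700/20700)²·4.98²/1187 = 0.00158423
  stratum Site IV: (4600/20700)²·2.81²/873 = 0.000446656
  stratum Site V: (4200/20700)²·8.37²/945 = 0.00305195
V̂(ȳ_st) = 0.00751672
SE(ȳ_st) = √0.00751672 = 0.086699

SE(ȳ_st) ≈ 0.0867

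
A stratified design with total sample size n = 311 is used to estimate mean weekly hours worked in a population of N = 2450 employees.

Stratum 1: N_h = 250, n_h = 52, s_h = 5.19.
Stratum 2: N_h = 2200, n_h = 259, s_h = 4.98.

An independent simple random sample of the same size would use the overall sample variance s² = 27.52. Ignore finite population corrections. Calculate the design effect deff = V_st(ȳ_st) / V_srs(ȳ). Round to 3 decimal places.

deff ≈ 0.933

V̂(ȳ_st) = Σ W_h² s_h²/n_h, with W_h = N_h/N and N = 2450:
  stratum 1: (250/2450)²·5.19²/52 = 0.00539361
  stratum 2: (2200/2450)²·4.98²/259 = 0.0772097
V_st = 0.0826034
V_srs = s²/n = 27.52/311 = 0.0884887
deff = V_st / V_srs = 0.0826034/0.0884887 = 0.9335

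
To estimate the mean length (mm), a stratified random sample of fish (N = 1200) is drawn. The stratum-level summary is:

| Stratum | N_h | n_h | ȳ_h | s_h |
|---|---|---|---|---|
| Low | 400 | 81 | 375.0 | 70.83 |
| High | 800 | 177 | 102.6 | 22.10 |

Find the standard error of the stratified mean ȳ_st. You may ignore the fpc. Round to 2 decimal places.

SE(ȳ_st) ≈ 2.85

V̂(ȳ_st) = Σ W_h² s_h²/n_h, with W_h = N_h/N and N = 1200:
  stratum Low: (400/1200)²·70.83²/81 = 6.88188
  stratum High: (800/1200)²·22.10²/177 = 1.22639
V̂(ȳ_st) = 8.10827
SE(ȳ_st) = √8.10827 = 2.8475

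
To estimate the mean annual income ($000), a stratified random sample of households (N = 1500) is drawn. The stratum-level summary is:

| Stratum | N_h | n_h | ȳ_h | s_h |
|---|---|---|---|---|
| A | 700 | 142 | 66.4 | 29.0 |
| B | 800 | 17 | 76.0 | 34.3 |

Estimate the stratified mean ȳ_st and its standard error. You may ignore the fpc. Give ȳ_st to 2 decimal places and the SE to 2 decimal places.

ȳ_st = Σ W_h ȳ_h = (700·66.4 + 800·76.0)/1500 = 71.52000
V̂(ȳ_st) = Σ W_h² s_h²/n_h, with W_h = N_h/N and N = 1500:
  stratum A: (700/1500)²·29.0²/142 = 1.2898
  stratum B: (800/1500)²·34.3²/17 = 19.6851
V̂(ȳ_st) = 20.9749
SE(ȳ_st) = √20.9749 = 4.57983

ȳ_st ≈ 71.52, SE ≈ 4.58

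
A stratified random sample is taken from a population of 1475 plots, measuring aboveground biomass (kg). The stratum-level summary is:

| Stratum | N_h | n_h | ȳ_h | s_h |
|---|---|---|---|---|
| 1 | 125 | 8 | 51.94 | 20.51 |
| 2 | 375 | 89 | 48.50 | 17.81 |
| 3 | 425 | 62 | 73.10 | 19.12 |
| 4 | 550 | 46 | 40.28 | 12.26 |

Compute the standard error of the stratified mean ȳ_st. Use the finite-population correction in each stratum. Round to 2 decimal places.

V̂(ȳ_st) = Σ W_h² (1 − n_h/N_h) s_h²/n_h, with W_h = N_h/N and N = 1475:
  stratum 1: (125/1475)²·(1 − 8/125)·20.51²/8 = 0.35347
  stratum 2: (375/1475)²·(1 − 89/375)·17.81²/89 = 0.175692
  stratum 3: (425/1475)²·(1 − 62/425)·19.12²/62 = 0.418115
  stratum 4: (550/1475)²·(1 − 46/550)·12.26²/46 = 0.416325
V̂(ȳ_st) = 1.3636
SE(ȳ_st) = √1.3636 = 1.16773

SE(ȳ_st) ≈ 1.17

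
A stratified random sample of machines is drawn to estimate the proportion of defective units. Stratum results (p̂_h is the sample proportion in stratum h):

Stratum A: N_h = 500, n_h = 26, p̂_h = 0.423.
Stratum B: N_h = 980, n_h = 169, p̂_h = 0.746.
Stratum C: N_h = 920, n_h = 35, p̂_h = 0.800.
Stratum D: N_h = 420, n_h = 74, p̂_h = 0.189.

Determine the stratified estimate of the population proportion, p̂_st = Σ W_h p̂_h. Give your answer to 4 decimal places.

N = 2820; stratum weights W_h = N_h/N.
p̂_st = Σ W_h p̂_h = (500·0.423 + 980·0.746 + 920·0.800 + 420·0.189)/2820 = 0.62339

p̂_st ≈ 0.6234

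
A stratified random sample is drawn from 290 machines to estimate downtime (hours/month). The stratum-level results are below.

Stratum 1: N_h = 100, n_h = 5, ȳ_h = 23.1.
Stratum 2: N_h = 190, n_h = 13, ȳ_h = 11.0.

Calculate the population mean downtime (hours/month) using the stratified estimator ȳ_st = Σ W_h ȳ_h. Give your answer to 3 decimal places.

N = Σ N_h = 290. Stratum weights W_h = N_h/N.
ȳ_st = (100·23.1 + 190·11.0) / 290 = 15.17241

ȳ_st ≈ 15.172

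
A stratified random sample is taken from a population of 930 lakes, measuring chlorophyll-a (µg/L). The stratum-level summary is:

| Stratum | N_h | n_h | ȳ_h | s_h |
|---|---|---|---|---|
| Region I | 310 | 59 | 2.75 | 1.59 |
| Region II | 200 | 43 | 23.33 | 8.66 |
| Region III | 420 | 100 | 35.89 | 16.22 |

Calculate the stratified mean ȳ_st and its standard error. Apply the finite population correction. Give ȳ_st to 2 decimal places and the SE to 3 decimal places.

ȳ_st ≈ 22.14, SE ≈ 0.690

ȳ_st = Σ W_h ȳ_h = (310·2.75 + 200·23.33 + 420·35.89)/930 = 22.14226
V̂(ȳ_st) = Σ W_h² (1 − n_h/N_h) s_h²/n_h, with W_h = N_h/N and N = 930:
  stratum Region I: (310/930)²·(1 − 59/310)·1.59²/59 = 0.00385489
  stratum Region II: (200/930)²·(1 − 43/200)·8.66²/43 = 0.0633186
  stratum Region III: (420/930)²·(1 − 100/420)·16.22²/100 = 0.408823
V̂(ȳ_st) = 0.475996
SE(ȳ_st) = √0.475996 = 0.689925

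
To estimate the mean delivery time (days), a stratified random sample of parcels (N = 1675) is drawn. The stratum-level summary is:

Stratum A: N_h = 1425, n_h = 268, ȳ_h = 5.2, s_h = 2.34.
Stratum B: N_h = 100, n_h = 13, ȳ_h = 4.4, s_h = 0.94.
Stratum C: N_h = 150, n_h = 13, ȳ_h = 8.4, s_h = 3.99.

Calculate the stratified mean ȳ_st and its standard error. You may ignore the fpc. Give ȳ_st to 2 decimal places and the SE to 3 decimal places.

ȳ_st = Σ W_h ȳ_h = (1425·5.2 + 100·4.4 + 150·8.4)/1675 = 5.43881
V̂(ȳ_st) = Σ W_h² s_h²/n_h, with W_h = N_h/N and N = 1675:
  stratum A: (1425/1675)²·2.34²/268 = 0.0147876
  stratum B: (100/1675)²·0.94²/13 = 0.000242261
  stratum C: (150/1675)²·3.99²/13 = 0.00982099
V̂(ȳ_st) = 0.0248508
SE(ȳ_st) = √0.0248508 = 0.157641

ȳ_st ≈ 5.44, SE ≈ 0.158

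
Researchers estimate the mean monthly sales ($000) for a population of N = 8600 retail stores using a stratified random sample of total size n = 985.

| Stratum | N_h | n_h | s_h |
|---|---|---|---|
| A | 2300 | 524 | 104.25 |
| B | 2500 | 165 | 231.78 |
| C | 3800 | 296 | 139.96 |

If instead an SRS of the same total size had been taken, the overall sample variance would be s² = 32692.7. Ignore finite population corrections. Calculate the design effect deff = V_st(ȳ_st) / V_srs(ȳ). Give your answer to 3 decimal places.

deff ≈ 1.263

V̂(ȳ_st) = Σ W_h² s_h²/n_h, with W_h = N_h/N and N = 8600:
  stratum A: (2300/8600)²·104.25²/524 = 1.48347
  stratum B: (2500/8600)²·231.78²/165 = 27.5138
  stratum C: (3800/8600)²·139.96²/296 = 12.9207
V_st = 41.918
V_srs = s²/n = 32692.7/985 = 33.1906
deff = V_st / V_srs = 41.918/33.1906 = 1.2630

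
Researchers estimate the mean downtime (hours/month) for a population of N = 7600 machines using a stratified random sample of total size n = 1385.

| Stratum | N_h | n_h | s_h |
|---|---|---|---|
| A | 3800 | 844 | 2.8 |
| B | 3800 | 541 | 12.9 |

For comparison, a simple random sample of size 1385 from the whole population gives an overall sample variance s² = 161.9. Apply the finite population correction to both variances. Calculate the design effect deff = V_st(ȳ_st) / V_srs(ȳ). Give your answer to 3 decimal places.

V̂(ȳ_st) = Σ W_h² (1 − n_h/N_h) s_h²/n_h, with W_h = N_h/N and N = 7600:
  stratum A: (3800/7600)²·(1 − 844/3800)·2.8²/844 = 0.00180649
  stratum B: (3800/7600)²·(1 − 541/3800)·12.9²/541 = 0.0659512
V_st = 0.0677577
V_srs = (1 − 1385/7600)·161.9/1385 = 0.0955927
deff = V_st / V_srs = 0.0677577/0.0955927 = 0.7088

deff ≈ 0.709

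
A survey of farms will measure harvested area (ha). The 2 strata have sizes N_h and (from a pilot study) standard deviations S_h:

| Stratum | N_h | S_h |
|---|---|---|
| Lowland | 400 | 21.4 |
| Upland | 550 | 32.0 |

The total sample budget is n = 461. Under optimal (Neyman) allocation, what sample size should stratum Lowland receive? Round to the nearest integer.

151

Neyman allocation: n_h = n · N_h S_h / Σ N_i S_i, with n = 461.
  stratum Lowland: N_h·S_h = 400·21.4 = 8560.00
  stratum Upland: N_h·S_h = 550·32.0 = 17600.00
Σ N_h S_h = 26160.00
n for stratum Lowland = 461·8560.00/26160.00 = 150.847 → 151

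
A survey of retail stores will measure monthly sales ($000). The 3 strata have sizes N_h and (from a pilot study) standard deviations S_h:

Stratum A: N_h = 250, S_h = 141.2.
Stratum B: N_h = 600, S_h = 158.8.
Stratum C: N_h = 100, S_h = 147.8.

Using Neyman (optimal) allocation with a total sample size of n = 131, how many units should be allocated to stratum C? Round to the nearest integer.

13

Neyman allocation: n_h = n · N_h S_h / Σ N_i S_i, with n = 131.
  stratum A: N_h·S_h = 250·141.2 = 35300.00
  stratum B: N_h·S_h = 600·158.8 = 95280.00
  stratum C: N_h·S_h = 100·147.8 = 14780.00
Σ N_h S_h = 145360.00
n for stratum C = 131·14780.00/145360.00 = 13.320 → 13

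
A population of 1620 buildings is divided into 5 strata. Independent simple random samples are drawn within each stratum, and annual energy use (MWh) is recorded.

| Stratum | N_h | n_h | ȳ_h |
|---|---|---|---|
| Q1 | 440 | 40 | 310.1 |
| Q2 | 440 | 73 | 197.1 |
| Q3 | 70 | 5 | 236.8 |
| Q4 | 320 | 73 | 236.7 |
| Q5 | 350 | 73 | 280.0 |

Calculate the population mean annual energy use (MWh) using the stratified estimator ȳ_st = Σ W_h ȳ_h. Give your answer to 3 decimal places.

ȳ_st ≈ 255.240

N = Σ N_h = 1620. Stratum weights W_h = N_h/N.
ȳ_st = (440·310.1 + 440·197.1 + 70·236.8 + 320·236.7 + 350·280.0) / 1620 = 255.23951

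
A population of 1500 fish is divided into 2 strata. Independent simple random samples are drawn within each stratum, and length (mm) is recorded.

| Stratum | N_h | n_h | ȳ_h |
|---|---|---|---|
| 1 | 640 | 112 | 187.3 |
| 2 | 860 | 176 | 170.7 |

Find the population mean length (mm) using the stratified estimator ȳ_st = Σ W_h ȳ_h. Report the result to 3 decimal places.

ȳ_st ≈ 177.783

N = Σ N_h = 1500. Stratum weights W_h = N_h/N.
ȳ_st = (640·187.3 + 860·170.7) / 1500 = 177.78267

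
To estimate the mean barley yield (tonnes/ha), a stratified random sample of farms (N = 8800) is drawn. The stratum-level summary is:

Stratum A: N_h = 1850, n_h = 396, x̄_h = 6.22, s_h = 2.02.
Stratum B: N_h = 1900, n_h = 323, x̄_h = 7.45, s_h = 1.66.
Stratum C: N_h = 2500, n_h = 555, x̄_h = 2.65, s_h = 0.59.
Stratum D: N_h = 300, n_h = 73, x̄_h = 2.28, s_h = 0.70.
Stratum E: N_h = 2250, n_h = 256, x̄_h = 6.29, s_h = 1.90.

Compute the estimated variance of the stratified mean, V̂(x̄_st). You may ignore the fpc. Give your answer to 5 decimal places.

V̂(x̄_st) ≈ 0.00183

V̂(x̄_st) = Σ W_h² s_h²/n_h, with W_h = N_h/N and N = 8800:
  stratum A: (1850/8800)²·2.02²/396 = 0.000455392
  stratum B: (1900/8800)²·1.66²/323 = 0.0003977
  stratum C: (2500/8800)²·0.59²/555 = 5.06204e-05
  stratum D: (300/8800)²·0.70²/73 = 7.801e-06
  stratum E: (2250/8800)²·1.90²/256 = 0.000921864
V̂(x̄_st) = 0.00183338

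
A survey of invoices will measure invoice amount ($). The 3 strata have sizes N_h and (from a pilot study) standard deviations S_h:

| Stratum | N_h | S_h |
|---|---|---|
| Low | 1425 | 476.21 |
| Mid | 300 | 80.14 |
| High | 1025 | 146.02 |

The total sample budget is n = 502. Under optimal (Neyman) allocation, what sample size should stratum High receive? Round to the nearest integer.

Neyman allocation: n_h = n · N_h S_h / Σ N_i S_i, with n = 502.
  stratum Low: N_h·S_h = 1425·476.21 = 678599.25
  stratum Mid: N_h·S_h = 300·80.14 = 24042.00
  stratum High: N_h·S_h = 1025·146.02 = 149670.50
Σ N_h S_h = 852311.75
n for stratum High = 502·149670.50/852311.75 = 88.154 → 88

88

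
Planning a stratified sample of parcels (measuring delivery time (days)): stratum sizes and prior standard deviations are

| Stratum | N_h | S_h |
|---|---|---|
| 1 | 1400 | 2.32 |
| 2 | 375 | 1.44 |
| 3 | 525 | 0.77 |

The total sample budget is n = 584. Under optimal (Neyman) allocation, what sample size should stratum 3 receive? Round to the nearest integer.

Neyman allocation: n_h = n · N_h S_h / Σ N_i S_i, with n = 584.
  stratum 1: N_h·S_h = 1400·2.32 = 3248.00
  stratum 2: N_h·S_h = 375·1.44 = 540.00
  stratum 3: N_h·S_h = 525·0.77 = 404.25
Σ N_h S_h = 4192.25
n for stratum 3 = 584·404.25/4192.25 = 56.314 → 56

56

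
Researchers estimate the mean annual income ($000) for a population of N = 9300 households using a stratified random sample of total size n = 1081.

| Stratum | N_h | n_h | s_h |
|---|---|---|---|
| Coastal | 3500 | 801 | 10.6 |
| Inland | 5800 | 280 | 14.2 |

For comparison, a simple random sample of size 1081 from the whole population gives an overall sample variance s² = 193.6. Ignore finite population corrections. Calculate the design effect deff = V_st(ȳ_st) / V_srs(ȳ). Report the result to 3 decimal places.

deff ≈ 1.675

V̂(ȳ_st) = Σ W_h² s_h²/n_h, with W_h = N_h/N and N = 9300:
  stratum Coastal: (3500/9300)²·10.6²/801 = 0.0198678
  stratum Inland: (5800/9300)²·14.2²/280 = 0.280097
V_st = 0.299965
V_srs = s²/n = 193.6/1081 = 0.179093
deff = V_st / V_srs = 0.299965/0.179093 = 1.6749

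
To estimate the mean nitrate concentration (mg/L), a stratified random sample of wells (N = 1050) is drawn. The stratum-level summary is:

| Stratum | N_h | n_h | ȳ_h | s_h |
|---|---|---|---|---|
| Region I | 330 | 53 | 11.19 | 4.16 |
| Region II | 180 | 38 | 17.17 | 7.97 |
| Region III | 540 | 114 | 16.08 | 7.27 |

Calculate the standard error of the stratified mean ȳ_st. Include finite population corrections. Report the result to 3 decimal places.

V̂(ȳ_st) = Σ W_h² (1 − n_h/N_h) s_h²/n_h, with W_h = N_h/N and N = 1050:
  stratum Region I: (330/1050)²·(1 − 53/330)·4.16²/53 = 0.0270723
  stratum Region II: (180/1050)²·(1 − 38/180)·7.97²/38 = 0.0387539
  stratum Region III: (540/1050)²·(1 − 114/540)·7.27²/114 = 0.0967361
V̂(ȳ_st) = 0.162562
SE(ȳ_st) = √0.162562 = 0.40319

SE(ȳ_st) ≈ 0.403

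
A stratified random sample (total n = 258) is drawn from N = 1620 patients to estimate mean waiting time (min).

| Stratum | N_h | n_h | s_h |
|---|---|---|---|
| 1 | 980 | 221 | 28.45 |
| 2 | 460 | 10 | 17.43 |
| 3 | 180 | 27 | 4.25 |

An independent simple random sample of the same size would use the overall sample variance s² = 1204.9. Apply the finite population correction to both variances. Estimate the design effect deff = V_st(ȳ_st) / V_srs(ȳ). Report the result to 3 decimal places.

deff ≈ 0.876

V̂(ȳ_st) = Σ W_h² (1 − n_h/N_h) s_h²/n_h, with W_h = N_h/N and N = 1620:
  stratum 1: (980/1620)²·(1 − 221/980)·28.45²/221 = 1.03803
  stratum 2: (460/1620)²·(1 − 10/460)·17.43²/10 = 2.39627
  stratum 3: (180/1620)²·(1 − 27/180)·4.25²/27 = 0.00702018
V_st = 3.44132
V_srs = (1 − 258/1620)·1204.9/258 = 3.92639
deff = V_st / V_srs = 3.44132/3.92639 = 0.8765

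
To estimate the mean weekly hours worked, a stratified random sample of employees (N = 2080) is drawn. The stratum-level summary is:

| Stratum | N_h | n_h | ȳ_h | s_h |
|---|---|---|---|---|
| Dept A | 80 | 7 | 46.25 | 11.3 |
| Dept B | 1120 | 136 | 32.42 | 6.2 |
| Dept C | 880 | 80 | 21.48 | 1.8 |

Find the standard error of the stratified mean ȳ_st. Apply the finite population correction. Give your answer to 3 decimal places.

SE(ȳ_st) ≈ 0.321

V̂(ȳ_st) = Σ W_h² (1 − n_h/N_h) s_h²/n_h, with W_h = N_h/N and N = 2080:
  stratum Dept A: (80/2080)²·(1 − 7/80)·11.3²/7 = 0.0246232
  stratum Dept B: (1120/2080)²·(1 − 136/1120)·6.2²/136 = 0.0719997
  stratum Dept C: (880/2080)²·(1 − 80/880)·1.8²/80 = 0.00659024
V̂(ȳ_st) = 0.103213
SE(ȳ_st) = √0.103213 = 0.321268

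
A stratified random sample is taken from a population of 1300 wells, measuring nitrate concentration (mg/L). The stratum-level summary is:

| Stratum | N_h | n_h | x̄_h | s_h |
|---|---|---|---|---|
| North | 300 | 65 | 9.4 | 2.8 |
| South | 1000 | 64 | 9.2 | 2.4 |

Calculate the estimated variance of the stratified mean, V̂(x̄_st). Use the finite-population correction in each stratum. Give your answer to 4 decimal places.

V̂(x̄_st) ≈ 0.0549

V̂(x̄_st) = Σ W_h² (1 − n_h/N_h) s_h²/n_h, with W_h = N_h/N and N = 1300:
  stratum North: (300/1300)²·(1 − 65/300)·2.8²/65 = 0.00503159
  stratum South: (1000/1300)²·(1 − 64/1000)·2.4²/64 = 0.0498462
V̂(x̄_st) = 0.0548777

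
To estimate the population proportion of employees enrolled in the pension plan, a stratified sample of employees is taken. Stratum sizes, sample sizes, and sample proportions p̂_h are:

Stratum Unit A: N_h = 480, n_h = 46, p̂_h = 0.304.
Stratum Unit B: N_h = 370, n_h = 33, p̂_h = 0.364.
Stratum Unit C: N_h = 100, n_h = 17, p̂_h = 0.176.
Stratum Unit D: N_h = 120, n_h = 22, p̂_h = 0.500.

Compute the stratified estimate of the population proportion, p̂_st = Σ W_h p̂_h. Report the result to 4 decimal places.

N = 1070; stratum weights W_h = N_h/N.
p̂_st = Σ W_h p̂_h = (480·0.304 + 370·0.364 + 100·0.176 + 120·0.500)/1070 = 0.33477

p̂_st ≈ 0.3348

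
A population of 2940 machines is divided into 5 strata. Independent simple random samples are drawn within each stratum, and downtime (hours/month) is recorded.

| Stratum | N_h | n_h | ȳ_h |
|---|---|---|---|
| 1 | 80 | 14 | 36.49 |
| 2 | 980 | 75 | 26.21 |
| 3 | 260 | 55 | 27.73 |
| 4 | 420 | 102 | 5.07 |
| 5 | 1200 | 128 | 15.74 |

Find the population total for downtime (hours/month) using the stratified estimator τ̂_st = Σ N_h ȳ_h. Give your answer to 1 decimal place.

τ̂_st ≈ 56832.2

τ̂_st = Σ N_h ȳ_h = 80·36.49 + 980·26.21 + 260·27.73 + 420·5.07 + 1200·15.74 = 56832.2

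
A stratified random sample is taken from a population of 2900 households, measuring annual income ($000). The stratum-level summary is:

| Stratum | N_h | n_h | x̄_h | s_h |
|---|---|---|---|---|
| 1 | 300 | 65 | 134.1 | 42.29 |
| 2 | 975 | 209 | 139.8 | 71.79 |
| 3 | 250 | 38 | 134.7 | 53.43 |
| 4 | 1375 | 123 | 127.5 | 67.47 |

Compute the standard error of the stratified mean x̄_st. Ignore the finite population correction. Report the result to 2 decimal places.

SE(x̄_st) ≈ 3.46

V̂(x̄_st) = Σ W_h² s_h²/n_h, with W_h = N_h/N and N = 2900:
  stratum 1: (300/2900)²·42.29²/65 = 0.294448
  stratum 2: (975/2900)²·71.79²/209 = 2.78737
  stratum 3: (250/2900)²·53.43²/38 = 0.558304
  stratum 4: (1375/2900)²·67.47²/123 = 8.32005
V̂(x̄_st) = 11.9602
SE(x̄_st) = √11.9602 = 3.45835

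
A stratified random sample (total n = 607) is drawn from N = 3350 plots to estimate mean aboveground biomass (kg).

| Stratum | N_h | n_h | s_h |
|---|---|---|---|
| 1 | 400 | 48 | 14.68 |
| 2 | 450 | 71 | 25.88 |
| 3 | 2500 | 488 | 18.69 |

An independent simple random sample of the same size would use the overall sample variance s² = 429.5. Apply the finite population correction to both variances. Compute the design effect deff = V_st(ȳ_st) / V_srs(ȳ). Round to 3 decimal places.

deff ≈ 0.898

V̂(ȳ_st) = Σ W_h² (1 − n_h/N_h) s_h²/n_h, with W_h = N_h/N and N = 3350:
  stratum 1: (400/3350)²·(1 − 48/400)·14.68²/48 = 0.0563279
  stratum 2: (450/3350)²·(1 − 71/450)·25.88²/71 = 0.143361
  stratum 3: (2500/3350)²·(1 − 488/2500)·18.69²/488 = 0.320832
V_st = 0.520521
V_srs = (1 − 607/3350)·429.5/607 = 0.579369
deff = V_st / V_srs = 0.520521/0.579369 = 0.8984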